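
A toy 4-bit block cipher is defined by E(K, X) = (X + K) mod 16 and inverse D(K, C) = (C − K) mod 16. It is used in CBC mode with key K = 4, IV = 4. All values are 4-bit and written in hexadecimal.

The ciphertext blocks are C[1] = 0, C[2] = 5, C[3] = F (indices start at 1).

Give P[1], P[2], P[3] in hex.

P[1] = 8, P[2] = 1, P[3] = E

CBC decryption: P_i = D(K, C_i) ⊕ C_{i−1}, with C_{0} = IV.
P[1]: D(K, 0) = C; C ⊕ 4 = 8.
P[2]: D(K, 5) = 1; 1 ⊕ 0 = 1.
P[3]: D(K, F) = B; B ⊕ 5 = E.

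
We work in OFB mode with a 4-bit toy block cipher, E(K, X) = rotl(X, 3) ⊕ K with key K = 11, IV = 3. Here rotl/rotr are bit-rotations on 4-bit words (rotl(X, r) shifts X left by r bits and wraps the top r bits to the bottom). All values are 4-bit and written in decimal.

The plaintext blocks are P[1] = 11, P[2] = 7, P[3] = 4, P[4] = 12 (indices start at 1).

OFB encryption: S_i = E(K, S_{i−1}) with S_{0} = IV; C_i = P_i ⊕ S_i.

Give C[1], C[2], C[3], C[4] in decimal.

C[1] = 9, C[2] = 13, C[3] = 10, C[4] = 0

C[1]: S = E(K, 3) = 2; 11 ⊕ 2 = 9.
C[2]: S = E(K, 2) = 10; 7 ⊕ 10 = 13.
C[3]: S = E(K, 10) = 14; 4 ⊕ 14 = 10.
C[4]: S = E(K, 14) = 12; 12 ⊕ 12 = 0.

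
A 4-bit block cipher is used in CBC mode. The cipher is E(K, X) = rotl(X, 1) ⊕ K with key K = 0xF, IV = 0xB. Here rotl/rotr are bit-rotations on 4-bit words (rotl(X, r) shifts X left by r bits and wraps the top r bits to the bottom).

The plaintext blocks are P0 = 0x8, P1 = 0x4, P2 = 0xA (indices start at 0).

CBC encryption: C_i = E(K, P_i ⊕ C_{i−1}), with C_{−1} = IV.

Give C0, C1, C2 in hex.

C0 = 0x9, C1 = 0x4, C2 = 0x2

C0: P0 ⊕ 0xB = 0x3; E(K, 0x3) = 0x9.
C1: P1 ⊕ 0x9 = 0xD; E(K, 0xD) = 0x4.
C2: P2 ⊕ 0x4 = 0xE; E(K, 0xE) = 0x2.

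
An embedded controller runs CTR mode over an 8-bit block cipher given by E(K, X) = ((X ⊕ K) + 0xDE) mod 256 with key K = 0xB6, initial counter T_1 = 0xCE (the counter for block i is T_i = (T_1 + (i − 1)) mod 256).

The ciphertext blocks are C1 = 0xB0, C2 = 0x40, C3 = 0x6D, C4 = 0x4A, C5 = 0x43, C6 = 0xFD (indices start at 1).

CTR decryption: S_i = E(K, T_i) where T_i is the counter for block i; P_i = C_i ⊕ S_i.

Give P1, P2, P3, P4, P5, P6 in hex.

P1 = 0xE6, P2 = 0x17, P3 = 0x29, P4 = 0x0F, P5 = 0x01, P6 = 0xBE

P1: T = 0xCE, S = E(K, T) = 0x56; 0xB0 ⊕ 0x56 = 0xE6.
P2: T = 0xCF, S = E(K, T) = 0x57; 0x40 ⊕ 0x57 = 0x17.
P3: T = 0xD0, S = E(K, T) = 0x44; 0x6D ⊕ 0x44 = 0x29.
P4: T = 0xD1, S = E(K, T) = 0x45; 0x4A ⊕ 0x45 = 0x0F.
P5: T = 0xD2, S = E(K, T) = 0x42; 0x43 ⊕ 0x42 = 0x01.
P6: T = 0xD3, S = E(K, T) = 0x43; 0xFD ⊕ 0x43 = 0xBE.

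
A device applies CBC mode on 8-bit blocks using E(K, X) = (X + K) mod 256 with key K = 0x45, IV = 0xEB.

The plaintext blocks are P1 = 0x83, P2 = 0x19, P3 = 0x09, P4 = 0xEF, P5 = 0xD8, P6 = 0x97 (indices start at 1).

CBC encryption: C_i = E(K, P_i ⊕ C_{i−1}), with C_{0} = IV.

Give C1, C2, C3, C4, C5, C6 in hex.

C1 = 0xAD, C2 = 0xF9, C3 = 0x35, C4 = 0x1F, C5 = 0x0C, C6 = 0xE0

C1: P1 ⊕ 0xEB = 0x68; E(K, 0x68) = 0xAD.
C2: P2 ⊕ 0xAD = 0xB4; E(K, 0xB4) = 0xF9.
C3: P3 ⊕ 0xF9 = 0xF0; E(K, 0xF0) = 0x35.
C4: P4 ⊕ 0x35 = 0xDA; E(K, 0xDA) = 0x1F.
C5: P5 ⊕ 0x1F = 0xC7; E(K, 0xC7) = 0x0C.
C6: P6 ⊕ 0x0C = 0x9B; E(K, 0x9B) = 0xE0.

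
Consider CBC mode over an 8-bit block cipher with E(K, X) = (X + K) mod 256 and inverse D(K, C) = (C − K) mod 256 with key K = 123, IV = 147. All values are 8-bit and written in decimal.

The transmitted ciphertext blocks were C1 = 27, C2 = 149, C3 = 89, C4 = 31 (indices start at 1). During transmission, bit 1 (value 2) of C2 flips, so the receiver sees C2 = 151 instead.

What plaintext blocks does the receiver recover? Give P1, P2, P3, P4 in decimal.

CBC decryption: P_i = D(K, C_i) ⊕ C_{i−1}, with C_{0} = IV.
Only C2 changed, to 151. In CBC, a change in C_i garbles P_i and flips the same bit in P_{i+1}. Decrypting the received ciphertext:
P1: D(K, 27) = 160; 160 ⊕ 147 = 51.
P2: D(K, 151) = 28; 28 ⊕ 27 = 7.
P3: D(K, 89) = 222; 222 ⊕ 151 = 73.
P4: D(K, 31) = 164; 164 ⊕ 89 = 253.
Blocks that differ from the original plaintext: P2, P3.

P1 = 51, P2 = 7, P3 = 73, P4 = 253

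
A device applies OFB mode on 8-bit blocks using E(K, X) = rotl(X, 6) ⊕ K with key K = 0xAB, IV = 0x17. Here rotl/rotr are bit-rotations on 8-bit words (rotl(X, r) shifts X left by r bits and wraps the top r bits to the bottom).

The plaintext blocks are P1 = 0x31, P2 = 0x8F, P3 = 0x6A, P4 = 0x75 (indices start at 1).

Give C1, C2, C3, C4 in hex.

OFB encryption: S_i = E(K, S_{i−1}) with S_{0} = IV; C_i = P_i ⊕ S_i.
C1: S = E(K, 0x17) = 0x6E; 0x31 ⊕ 0x6E = 0x5F.
C2: S = E(K, 0x6E) = 0x30; 0x8F ⊕ 0x30 = 0xBF.
C3: S = E(K, 0x30) = 0xA7; 0x6A ⊕ 0xA7 = 0xCD.
C4: S = E(K, 0xA7) = 0x42; 0x75 ⊕ 0x42 = 0x37.

C1 = 0x5F, C2 = 0xBF, C3 = 0xCD, C4 = 0x37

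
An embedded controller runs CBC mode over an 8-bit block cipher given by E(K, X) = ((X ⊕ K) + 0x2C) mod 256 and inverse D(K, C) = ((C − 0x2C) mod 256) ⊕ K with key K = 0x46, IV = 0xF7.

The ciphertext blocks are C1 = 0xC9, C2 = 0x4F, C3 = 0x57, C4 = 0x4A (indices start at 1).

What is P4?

CBC decryption: P_i = D(K, C_i) ⊕ C_{i−1}, with C_{0} = IV.
P4: D(K, 0x4A) = 0x58; 0x58 ⊕ 0x57 = 0x0F.

P4 = 0x0F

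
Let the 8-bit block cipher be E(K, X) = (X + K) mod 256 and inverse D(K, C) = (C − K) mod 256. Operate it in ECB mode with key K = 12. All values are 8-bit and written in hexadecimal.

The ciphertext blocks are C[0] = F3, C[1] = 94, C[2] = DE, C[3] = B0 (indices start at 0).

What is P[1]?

P[1] = 82

ECB decryption: P_i = D(K, C_i).
P[1]: D(K, 94) = 82.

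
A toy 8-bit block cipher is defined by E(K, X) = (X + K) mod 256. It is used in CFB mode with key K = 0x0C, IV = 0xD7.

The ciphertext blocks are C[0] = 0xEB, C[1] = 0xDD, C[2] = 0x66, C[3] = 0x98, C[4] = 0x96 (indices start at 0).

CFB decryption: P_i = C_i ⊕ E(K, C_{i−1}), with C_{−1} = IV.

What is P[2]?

P[2] = 0x8F

P[2]: E(K, 0xDD) = 0xE9; 0x66 ⊕ 0xE9 = 0x8F.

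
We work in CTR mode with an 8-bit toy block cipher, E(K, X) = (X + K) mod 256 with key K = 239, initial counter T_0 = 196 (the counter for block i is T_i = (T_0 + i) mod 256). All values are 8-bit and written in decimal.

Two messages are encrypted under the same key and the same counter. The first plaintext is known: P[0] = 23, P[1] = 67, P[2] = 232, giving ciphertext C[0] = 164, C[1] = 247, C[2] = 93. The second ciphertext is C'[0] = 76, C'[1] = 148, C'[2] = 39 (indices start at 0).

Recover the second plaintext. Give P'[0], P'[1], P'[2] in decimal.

In CTR with a reused counter, both messages share the same keystream S_i, so C_i ⊕ C'_i = P_i ⊕ P'_i and thus P'_i = P_i ⊕ C_i ⊕ C'_i.
P'[0]: 23 ⊕ 164 ⊕ 76 = 255.
P'[1]: 67 ⊕ 247 ⊕ 148 = 32.
P'[2]: 232 ⊕ 93 ⊕ 39 = 146.

P'[0] = 255, P'[1] = 32, P'[2] = 146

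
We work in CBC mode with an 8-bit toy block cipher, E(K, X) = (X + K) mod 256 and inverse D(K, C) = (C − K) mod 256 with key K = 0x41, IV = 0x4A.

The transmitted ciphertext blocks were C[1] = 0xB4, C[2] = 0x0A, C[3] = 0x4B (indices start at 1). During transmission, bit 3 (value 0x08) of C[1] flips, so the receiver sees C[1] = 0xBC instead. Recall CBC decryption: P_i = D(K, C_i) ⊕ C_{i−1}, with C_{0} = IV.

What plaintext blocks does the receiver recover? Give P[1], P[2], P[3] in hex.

P[1] = 0x31, P[2] = 0x75, P[3] = 0x00

Only C[1] changed, to 0xBC. In CBC, a change in C_i garbles P_i and flips the same bit in P_{i+1}. Decrypting the received ciphertext:
P[1]: D(K, 0xBC) = 0x7B; 0x7B ⊕ 0x4A = 0x31.
P[2]: D(K, 0x0A) = 0xC9; 0xC9 ⊕ 0xBC = 0x75.
P[3]: D(K, 0x4B) = 0x0A; 0x0A ⊕ 0x0A = 0x00.
Blocks that differ from the original plaintext: P[1], P[2].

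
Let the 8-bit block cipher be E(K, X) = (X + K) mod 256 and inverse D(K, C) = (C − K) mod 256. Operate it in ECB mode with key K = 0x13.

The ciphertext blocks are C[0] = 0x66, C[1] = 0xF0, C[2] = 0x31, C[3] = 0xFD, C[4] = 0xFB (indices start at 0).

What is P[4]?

ECB decryption: P_i = D(K, C_i).
P[4]: D(K, 0xFB) = 0xE8.

P[4] = 0xE8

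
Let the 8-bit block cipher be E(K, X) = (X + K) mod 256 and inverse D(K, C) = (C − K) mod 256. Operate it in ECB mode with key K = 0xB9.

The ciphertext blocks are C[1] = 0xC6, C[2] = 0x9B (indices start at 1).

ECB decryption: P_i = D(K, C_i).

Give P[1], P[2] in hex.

P[1] = 0x0D, P[2] = 0xE2

P[1]: D(K, 0xC6) = 0x0D.
P[2]: D(K, 0x9B) = 0xE2.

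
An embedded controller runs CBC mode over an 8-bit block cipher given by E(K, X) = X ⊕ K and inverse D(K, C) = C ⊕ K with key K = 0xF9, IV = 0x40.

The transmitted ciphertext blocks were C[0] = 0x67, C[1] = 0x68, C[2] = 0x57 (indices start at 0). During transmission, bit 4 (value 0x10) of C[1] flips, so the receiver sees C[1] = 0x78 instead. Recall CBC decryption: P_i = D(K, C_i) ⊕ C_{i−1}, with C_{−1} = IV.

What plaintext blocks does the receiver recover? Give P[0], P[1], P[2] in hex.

P[0] = 0xDE, P[1] = 0xE6, P[2] = 0xD6

Only C[1] changed, to 0x78. In CBC, a change in C_i garbles P_i and flips the same bit in P_{i+1}. Decrypting the received ciphertext:
P[0]: D(K, 0x67) = 0x9E; 0x9E ⊕ 0x40 = 0xDE.
P[1]: D(K, 0x78) = 0x81; 0x81 ⊕ 0x67 = 0xE6.
P[2]: D(K, 0x57) = 0xAE; 0xAE ⊕ 0x78 = 0xD6.
Blocks that differ from the original plaintext: P[1], P[2].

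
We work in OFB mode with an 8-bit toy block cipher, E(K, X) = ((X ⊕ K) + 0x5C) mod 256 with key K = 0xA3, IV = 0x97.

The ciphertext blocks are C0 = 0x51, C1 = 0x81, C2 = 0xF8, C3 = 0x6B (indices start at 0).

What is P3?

OFB decryption: S_i = E(K, S_{i−1}) with S_{−1} = IV; P_i = C_i ⊕ S_i.
P0: S = E(K, 0x97) = 0x90; 0x51 ⊕ 0x90 = 0xC1.
P1: S = E(K, 0x90) = 0x8F; 0x81 ⊕ 0x8F = 0x0E.
P2: S = E(K, 0x8F) = 0x88; 0xF8 ⊕ 0x88 = 0x70.
P3: S = E(K, 0x88) = 0x87; 0x6B ⊕ 0x87 = 0xEC.

P3 = 0xEC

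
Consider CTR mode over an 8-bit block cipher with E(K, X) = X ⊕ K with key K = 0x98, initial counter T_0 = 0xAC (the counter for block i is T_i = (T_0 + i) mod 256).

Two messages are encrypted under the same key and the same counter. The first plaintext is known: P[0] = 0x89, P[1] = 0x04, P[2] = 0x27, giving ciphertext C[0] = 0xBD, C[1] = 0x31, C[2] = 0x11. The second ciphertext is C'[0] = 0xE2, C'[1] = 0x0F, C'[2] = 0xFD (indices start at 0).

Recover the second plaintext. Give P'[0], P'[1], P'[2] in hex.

In CTR with a reused counter, both messages share the same keystream S_i, so C_i ⊕ C'_i = P_i ⊕ P'_i and thus P'_i = P_i ⊕ C_i ⊕ C'_i.
P'[0]: 0x89 ⊕ 0xBD ⊕ 0xE2 = 0xD6.
P'[1]: 0x04 ⊕ 0x31 ⊕ 0x0F = 0x3A.
P'[2]: 0x27 ⊕ 0x11 ⊕ 0xFD = 0xCB.

P'[0] = 0xD6, P'[1] = 0x3A, P'[2] = 0xCB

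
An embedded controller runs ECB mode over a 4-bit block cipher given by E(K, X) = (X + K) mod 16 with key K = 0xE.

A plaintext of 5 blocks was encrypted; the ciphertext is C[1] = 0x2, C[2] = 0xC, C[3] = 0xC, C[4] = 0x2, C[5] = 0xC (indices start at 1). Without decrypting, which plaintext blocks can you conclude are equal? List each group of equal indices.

P[1] = P[4]; P[2] = P[3] = P[5]

ECB encrypts each block independently with the same key, so equal ciphertext blocks imply equal plaintext blocks.
C[1] = C[4] = 0x2, so P[1] = P[4].
C[2] = C[3] = C[5] = 0xC, so P[2] = P[3] = P[5].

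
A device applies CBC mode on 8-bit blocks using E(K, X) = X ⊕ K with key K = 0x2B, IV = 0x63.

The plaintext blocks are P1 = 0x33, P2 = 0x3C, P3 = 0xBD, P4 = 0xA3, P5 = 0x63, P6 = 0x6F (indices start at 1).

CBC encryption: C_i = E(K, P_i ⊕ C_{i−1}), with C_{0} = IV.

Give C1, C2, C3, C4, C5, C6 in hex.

C1 = 0x7B, C2 = 0x6C, C3 = 0xFA, C4 = 0x72, C5 = 0x3A, C6 = 0x7E

C1: P1 ⊕ 0x63 = 0x50; E(K, 0x50) = 0x7B.
C2: P2 ⊕ 0x7B = 0x47; E(K, 0x47) = 0x6C.
C3: P3 ⊕ 0x6C = 0xD1; E(K, 0xD1) = 0xFA.
C4: P4 ⊕ 0xFA = 0x59; E(K, 0x59) = 0x72.
C5: P5 ⊕ 0x72 = 0x11; E(K, 0x11) = 0x3A.
C6: P6 ⊕ 0x3A = 0x55; E(K, 0x55) = 0x7E.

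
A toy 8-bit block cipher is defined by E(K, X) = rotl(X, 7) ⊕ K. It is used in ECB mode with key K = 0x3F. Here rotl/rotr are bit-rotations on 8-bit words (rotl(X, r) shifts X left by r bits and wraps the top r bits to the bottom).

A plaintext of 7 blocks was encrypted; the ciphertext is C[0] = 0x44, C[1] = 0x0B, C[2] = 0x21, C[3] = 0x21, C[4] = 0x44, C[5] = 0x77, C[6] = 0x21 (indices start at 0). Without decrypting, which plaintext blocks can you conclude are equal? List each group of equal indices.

P[0] = P[4]; P[2] = P[3] = P[6]

ECB encrypts each block independently with the same key, so equal ciphertext blocks imply equal plaintext blocks.
C[0] = C[4] = 0x44, so P[0] = P[4].
C[2] = C[3] = C[6] = 0x21, so P[2] = P[3] = P[6].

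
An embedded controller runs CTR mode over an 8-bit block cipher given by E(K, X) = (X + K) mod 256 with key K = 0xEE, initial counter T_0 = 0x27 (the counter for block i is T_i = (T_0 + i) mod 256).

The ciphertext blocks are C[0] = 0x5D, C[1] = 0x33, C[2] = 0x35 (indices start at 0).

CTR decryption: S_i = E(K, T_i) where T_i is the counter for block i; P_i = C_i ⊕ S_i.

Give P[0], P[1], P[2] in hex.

P[0] = 0x48, P[1] = 0x25, P[2] = 0x22

P[0]: T = 0x27, S = E(K, T) = 0x15; 0x5D ⊕ 0x15 = 0x48.
P[1]: T = 0x28, S = E(K, T) = 0x16; 0x33 ⊕ 0x16 = 0x25.
P[2]: T = 0x29, S = E(K, T) = 0x17; 0x35 ⊕ 0x17 = 0x22.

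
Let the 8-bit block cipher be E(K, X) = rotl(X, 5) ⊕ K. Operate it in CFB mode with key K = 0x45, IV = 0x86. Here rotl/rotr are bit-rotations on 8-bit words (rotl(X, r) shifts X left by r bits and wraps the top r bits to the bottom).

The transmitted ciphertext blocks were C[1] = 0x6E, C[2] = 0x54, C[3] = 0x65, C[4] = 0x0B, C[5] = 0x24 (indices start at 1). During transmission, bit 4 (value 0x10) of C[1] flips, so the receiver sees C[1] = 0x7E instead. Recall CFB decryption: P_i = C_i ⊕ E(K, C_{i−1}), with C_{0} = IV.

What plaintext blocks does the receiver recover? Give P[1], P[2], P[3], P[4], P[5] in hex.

P[1] = 0xEB, P[2] = 0xDE, P[3] = 0xAA, P[4] = 0xE2, P[5] = 0x00

Only C[1] changed, to 0x7E. In CFB, a change in C_i flips the same bit in P_i and garbles P_{i+1}. Decrypting the received ciphertext:
P[1]: E(K, 0x86) = 0x95; 0x7E ⊕ 0x95 = 0xEB.
P[2]: E(K, 0x7E) = 0x8A; 0x54 ⊕ 0x8A = 0xDE.
P[3]: E(K, 0x54) = 0xCF; 0x65 ⊕ 0xCF = 0xAA.
P[4]: E(K, 0x65) = 0xE9; 0x0B ⊕ 0xE9 = 0xE2.
P[5]: E(K, 0x0B) = 0x24; 0x24 ⊕ 0x24 = 0x00.
Blocks that differ from the original plaintext: P[1], P[2].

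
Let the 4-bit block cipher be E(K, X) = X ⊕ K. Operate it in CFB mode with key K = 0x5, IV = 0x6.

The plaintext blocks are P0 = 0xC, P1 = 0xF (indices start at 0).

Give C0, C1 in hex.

CFB encryption: C_i = P_i ⊕ E(K, C_{i−1}), with C_{−1} = IV.
C0: E(K, 0x6) = 0x3; 0xC ⊕ 0x3 = 0xF.
C1: E(K, 0xF) = 0xA; 0xF ⊕ 0xA = 0x5.

C0 = 0xF, C1 = 0x5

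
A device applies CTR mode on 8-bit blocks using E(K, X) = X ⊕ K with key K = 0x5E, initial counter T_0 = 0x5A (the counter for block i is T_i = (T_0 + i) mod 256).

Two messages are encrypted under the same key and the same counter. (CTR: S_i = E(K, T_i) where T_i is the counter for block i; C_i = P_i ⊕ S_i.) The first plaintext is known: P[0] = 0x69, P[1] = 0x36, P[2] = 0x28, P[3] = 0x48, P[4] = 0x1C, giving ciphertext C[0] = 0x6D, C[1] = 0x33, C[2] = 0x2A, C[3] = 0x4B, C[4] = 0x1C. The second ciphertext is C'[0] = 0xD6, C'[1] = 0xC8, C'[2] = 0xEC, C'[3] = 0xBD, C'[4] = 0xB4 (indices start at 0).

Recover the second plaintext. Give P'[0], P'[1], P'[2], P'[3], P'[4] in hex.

P'[0] = 0xD2, P'[1] = 0xCD, P'[2] = 0xEE, P'[3] = 0xBE, P'[4] = 0xB4

In CTR with a reused counter, both messages share the same keystream S_i, so C_i ⊕ C'_i = P_i ⊕ P'_i and thus P'_i = P_i ⊕ C_i ⊕ C'_i.
P'[0]: 0x69 ⊕ 0x6D ⊕ 0xD6 = 0xD2.
P'[1]: 0x36 ⊕ 0x33 ⊕ 0xC8 = 0xCD.
P'[2]: 0x28 ⊕ 0x2A ⊕ 0xEC = 0xEE.
P'[3]: 0x48 ⊕ 0x4B ⊕ 0xBD = 0xBE.
P'[4]: 0x1C ⊕ 0x1C ⊕ 0xB4 = 0xB4.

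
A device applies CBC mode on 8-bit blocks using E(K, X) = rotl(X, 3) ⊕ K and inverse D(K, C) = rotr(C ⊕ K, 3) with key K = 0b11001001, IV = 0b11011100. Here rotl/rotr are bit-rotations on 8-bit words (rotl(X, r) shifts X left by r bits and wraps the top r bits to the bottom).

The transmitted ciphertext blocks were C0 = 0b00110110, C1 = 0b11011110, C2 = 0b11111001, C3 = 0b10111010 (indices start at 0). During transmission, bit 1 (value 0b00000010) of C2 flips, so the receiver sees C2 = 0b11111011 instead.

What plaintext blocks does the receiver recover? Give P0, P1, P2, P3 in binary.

P0 = 0b00100011, P1 = 0b11010100, P2 = 0b10011000, P3 = 0b10010101

CBC decryption: P_i = D(K, C_i) ⊕ C_{i−1}, with C_{−1} = IV.
Only C2 changed, to 0b11111011. In CBC, a change in C_i garbles P_i and flips the same bit in P_{i+1}. Decrypting the received ciphertext:
P0: D(K, 0b00110110) = 0b11111111; 0b11111111 ⊕ 0b11011100 = 0b00100011.
P1: D(K, 0b11011110) = 0b11100010; 0b11100010 ⊕ 0b00110110 = 0b11010100.
P2: D(K, 0b11111011) = 0b01000110; 0b01000110 ⊕ 0b11011110 = 0b10011000.
P3: D(K, 0b10111010) = 0b01101110; 0b01101110 ⊕ 0b11111011 = 0b10010101.
Blocks that differ from the original plaintext: P2, P3.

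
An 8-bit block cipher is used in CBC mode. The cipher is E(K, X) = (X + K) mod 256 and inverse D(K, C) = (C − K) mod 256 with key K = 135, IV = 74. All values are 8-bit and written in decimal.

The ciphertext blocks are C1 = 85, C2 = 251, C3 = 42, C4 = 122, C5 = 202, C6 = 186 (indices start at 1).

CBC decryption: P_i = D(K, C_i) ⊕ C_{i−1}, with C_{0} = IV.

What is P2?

P2 = 33

P2: D(K, 251) = 116; 116 ⊕ 85 = 33.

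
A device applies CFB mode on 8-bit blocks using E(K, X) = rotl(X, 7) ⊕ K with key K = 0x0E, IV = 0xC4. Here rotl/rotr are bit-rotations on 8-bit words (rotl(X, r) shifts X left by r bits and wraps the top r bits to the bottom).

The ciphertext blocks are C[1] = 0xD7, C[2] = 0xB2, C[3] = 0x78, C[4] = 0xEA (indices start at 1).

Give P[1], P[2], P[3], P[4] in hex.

P[1] = 0xBB, P[2] = 0x57, P[3] = 0x2F, P[4] = 0xD8

CFB decryption: P_i = C_i ⊕ E(K, C_{i−1}), with C_{0} = IV.
P[1]: E(K, 0xC4) = 0x6C; 0xD7 ⊕ 0x6C = 0xBB.
P[2]: E(K, 0xD7) = 0xE5; 0xB2 ⊕ 0xE5 = 0x57.
P[3]: E(K, 0xB2) = 0x57; 0x78 ⊕ 0x57 = 0x2F.
P[4]: E(K, 0x78) = 0x32; 0xEA ⊕ 0x32 = 0xD8.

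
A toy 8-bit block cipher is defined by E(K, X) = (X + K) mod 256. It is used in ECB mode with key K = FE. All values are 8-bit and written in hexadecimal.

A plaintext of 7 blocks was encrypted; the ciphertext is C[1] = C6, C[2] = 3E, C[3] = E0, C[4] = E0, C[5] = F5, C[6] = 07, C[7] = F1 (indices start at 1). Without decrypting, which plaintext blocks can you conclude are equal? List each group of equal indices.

P[3] = P[4]

ECB encrypts each block independently with the same key, so equal ciphertext blocks imply equal plaintext blocks.
C[3] = C[4] = E0, so P[3] = P[4].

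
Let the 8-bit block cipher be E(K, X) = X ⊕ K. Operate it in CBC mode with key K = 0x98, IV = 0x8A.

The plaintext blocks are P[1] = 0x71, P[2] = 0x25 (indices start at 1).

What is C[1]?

CBC encryption: C_i = E(K, P_i ⊕ C_{i−1}), with C_{0} = IV.
C[1]: P[1] ⊕ 0x8A = 0xFB; E(K, 0xFB) = 0x63.

C[1] = 0x63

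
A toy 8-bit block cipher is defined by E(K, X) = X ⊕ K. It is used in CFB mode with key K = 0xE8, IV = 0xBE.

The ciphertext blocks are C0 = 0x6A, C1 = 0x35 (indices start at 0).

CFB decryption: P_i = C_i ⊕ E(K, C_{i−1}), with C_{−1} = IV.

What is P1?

P1: E(K, 0x6A) = 0x82; 0x35 ⊕ 0x82 = 0xB7.

P1 = 0xB7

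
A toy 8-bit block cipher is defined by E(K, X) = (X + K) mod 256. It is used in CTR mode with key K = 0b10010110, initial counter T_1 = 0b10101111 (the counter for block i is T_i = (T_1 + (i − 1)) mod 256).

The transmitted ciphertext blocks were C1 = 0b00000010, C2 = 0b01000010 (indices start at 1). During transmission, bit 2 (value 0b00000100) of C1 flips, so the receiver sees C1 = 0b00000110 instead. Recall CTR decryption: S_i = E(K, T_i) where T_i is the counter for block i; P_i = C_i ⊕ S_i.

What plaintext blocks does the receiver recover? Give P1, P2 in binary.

P1 = 0b01000011, P2 = 0b00000100

Only C1 changed, to 0b00000110. In CTR, a change in C_i flips the same bit in P_i only; the keystream is unaffected. Decrypting the received ciphertext:
P1: T = 0b10101111, S = E(K, T) = 0b01000101; 0b00000110 ⊕ 0b01000101 = 0b01000011.
P2: T = 0b10110000, S = E(K, T) = 0b01000110; 0b01000010 ⊕ 0b01000110 = 0b00000100.
Blocks that differ from the original plaintext: P1.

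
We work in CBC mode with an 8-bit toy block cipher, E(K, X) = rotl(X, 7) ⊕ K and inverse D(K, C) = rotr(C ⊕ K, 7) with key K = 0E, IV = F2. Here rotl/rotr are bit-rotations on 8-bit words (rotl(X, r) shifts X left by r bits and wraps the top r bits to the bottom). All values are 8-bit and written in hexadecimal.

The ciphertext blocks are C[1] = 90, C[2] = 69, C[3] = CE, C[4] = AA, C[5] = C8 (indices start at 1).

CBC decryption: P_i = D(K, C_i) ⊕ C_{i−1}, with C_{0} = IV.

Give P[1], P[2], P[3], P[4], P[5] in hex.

P[1]: D(K, 90) = 3D; 3D ⊕ F2 = CF.
P[2]: D(K, 69) = CE; CE ⊕ 90 = 5E.
P[3]: D(K, CE) = 81; 81 ⊕ 69 = E8.
P[4]: D(K, AA) = 49; 49 ⊕ CE = 87.
P[5]: D(K, C8) = 8D; 8D ⊕ AA = 27.

P[1] = CF, P[2] = 5E, P[3] = E8, P[4] = 87, P[5] = 27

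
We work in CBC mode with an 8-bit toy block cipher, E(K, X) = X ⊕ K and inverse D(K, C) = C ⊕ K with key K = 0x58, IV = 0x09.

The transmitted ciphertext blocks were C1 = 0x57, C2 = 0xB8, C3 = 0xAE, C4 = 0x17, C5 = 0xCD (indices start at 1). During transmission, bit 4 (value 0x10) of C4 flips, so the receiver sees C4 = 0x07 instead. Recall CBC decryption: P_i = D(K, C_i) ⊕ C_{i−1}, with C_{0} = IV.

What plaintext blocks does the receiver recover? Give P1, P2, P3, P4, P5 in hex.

Only C4 changed, to 0x07. In CBC, a change in C_i garbles P_i and flips the same bit in P_{i+1}. Decrypting the received ciphertext:
P1: D(K, 0x57) = 0x0F; 0x0F ⊕ 0x09 = 0x06.
P2: D(K, 0xB8) = 0xE0; 0xE0 ⊕ 0x57 = 0xB7.
P3: D(K, 0xAE) = 0xF6; 0xF6 ⊕ 0xB8 = 0x4E.
P4: D(K, 0x07) = 0x5F; 0x5F ⊕ 0xAE = 0xF1.
P5: D(K, 0xCD) = 0x95; 0x95 ⊕ 0x07 = 0x92.
Blocks that differ from the original plaintext: P4, P5.

P1 = 0x06, P2 = 0xB7, P3 = 0x4E, P4 = 0xF1, P5 = 0x92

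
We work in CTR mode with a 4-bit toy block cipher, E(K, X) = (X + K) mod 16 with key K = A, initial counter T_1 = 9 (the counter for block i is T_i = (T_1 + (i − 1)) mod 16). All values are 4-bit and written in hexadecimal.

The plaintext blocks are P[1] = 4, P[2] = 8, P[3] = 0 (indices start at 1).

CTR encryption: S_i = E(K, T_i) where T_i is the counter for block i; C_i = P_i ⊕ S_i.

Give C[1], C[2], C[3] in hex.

C[1]: T = 9, S = E(K, T) = 3; 4 ⊕ 3 = 7.
C[2]: T = A, S = E(K, T) = 4; 8 ⊕ 4 = C.
C[3]: T = B, S = E(K, T) = 5; 0 ⊕ 5 = 5.

C[1] = 7, C[2] = C, C[3] = 5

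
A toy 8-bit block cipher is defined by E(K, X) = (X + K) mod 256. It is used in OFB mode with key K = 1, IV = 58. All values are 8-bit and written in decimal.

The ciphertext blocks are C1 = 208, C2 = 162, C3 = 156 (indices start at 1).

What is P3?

OFB decryption: S_i = E(K, S_{i−1}) with S_{0} = IV; P_i = C_i ⊕ S_i.
P1: S = E(K, 58) = 59; 208 ⊕ 59 = 235.
P2: S = E(K, 59) = 60; 162 ⊕ 60 = 158.
P3: S = E(K, 60) = 61; 156 ⊕ 61 = 161.

P3 = 161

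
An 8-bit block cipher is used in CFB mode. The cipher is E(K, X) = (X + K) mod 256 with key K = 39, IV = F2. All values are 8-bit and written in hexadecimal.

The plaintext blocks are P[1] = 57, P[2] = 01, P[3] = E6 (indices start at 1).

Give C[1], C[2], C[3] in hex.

CFB encryption: C_i = P_i ⊕ E(K, C_{i−1}), with C_{0} = IV.
C[1]: E(K, F2) = 2B; 57 ⊕ 2B = 7C.
C[2]: E(K, 7C) = B5; 01 ⊕ B5 = B4.
C[3]: E(K, B4) = ED; E6 ⊕ ED = 0B.

C[1] = 7C, C[2] = B4, C[3] = 0B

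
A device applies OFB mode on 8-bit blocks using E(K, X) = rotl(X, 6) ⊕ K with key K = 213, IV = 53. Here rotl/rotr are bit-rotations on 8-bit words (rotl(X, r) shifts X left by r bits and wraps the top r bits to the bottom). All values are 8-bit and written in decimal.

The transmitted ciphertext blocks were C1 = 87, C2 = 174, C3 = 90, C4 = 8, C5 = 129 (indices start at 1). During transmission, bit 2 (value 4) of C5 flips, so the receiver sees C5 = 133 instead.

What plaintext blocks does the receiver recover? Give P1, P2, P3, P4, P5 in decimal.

OFB decryption: S_i = E(K, S_{i−1}) with S_{0} = IV; P_i = C_i ⊕ S_i.
Only C5 changed, to 133. In OFB, a change in C_i flips the same bit in P_i only; the keystream is unaffected. Decrypting the received ciphertext:
P1: S = E(K, 53) = 152; 87 ⊕ 152 = 207.
P2: S = E(K, 152) = 243; 174 ⊕ 243 = 93.
P3: S = E(K, 243) = 41; 90 ⊕ 41 = 115.
P4: S = E(K, 41) = 159; 8 ⊕ 159 = 151.
P5: S = E(K, 159) = 50; 133 ⊕ 50 = 183.
Blocks that differ from the original plaintext: P5.

P1 = 207, P2 = 93, P3 = 115, P4 = 151, P5 = 183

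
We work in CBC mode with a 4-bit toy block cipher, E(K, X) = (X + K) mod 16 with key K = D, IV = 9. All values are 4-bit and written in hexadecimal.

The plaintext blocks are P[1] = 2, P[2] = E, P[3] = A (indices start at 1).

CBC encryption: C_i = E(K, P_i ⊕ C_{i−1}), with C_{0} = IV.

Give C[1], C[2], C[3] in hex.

C[1]: P[1] ⊕ 9 = B; E(K, B) = 8.
C[2]: P[2] ⊕ 8 = 6; E(K, 6) = 3.
C[3]: P[3] ⊕ 3 = 9; E(K, 9) = 6.

C[1] = 8, C[2] = 3, C[3] = 6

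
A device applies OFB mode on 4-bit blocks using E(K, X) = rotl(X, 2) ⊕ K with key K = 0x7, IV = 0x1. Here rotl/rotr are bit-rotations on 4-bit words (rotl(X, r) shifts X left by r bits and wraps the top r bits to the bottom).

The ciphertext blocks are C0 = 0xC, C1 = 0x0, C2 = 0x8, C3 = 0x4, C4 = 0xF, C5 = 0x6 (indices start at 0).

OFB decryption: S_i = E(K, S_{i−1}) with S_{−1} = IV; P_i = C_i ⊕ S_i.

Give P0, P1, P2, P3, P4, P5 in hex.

P0 = 0xF, P1 = 0xB, P2 = 0x1, P3 = 0x5, P4 = 0xC, P5 = 0xD

P0: S = E(K, 0x1) = 0x3; 0xC ⊕ 0x3 = 0xF.
P1: S = E(K, 0x3) = 0xB; 0x0 ⊕ 0xB = 0xB.
P2: S = E(K, 0xB) = 0x9; 0x8 ⊕ 0x9 = 0x1.
P3: S = E(K, 0x9) = 0x1; 0x4 ⊕ 0x1 = 0x5.
P4: S = E(K, 0x1) = 0x3; 0xF ⊕ 0x3 = 0xC.
P5: S = E(K, 0x3) = 0xB; 0x6 ⊕ 0xB = 0xD.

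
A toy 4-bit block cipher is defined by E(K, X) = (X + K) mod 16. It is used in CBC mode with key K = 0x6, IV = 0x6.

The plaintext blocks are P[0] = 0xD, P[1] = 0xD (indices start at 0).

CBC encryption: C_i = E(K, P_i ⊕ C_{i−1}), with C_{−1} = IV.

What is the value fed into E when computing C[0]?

0xB

C[0]: P[0] ⊕ 0x6 = 0xB; E(K, 0xB) = 0x1.
So the input to E for block [0] is 0xB.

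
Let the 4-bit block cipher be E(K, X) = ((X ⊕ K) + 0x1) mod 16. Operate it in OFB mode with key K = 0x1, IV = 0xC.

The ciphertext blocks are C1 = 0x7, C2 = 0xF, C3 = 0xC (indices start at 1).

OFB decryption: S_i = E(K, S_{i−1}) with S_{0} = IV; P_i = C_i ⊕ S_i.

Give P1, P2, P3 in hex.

P1: S = E(K, 0xC) = 0xE; 0x7 ⊕ 0xE = 0x9.
P2: S = E(K, 0xE) = 0x0; 0xF ⊕ 0x0 = 0xF.
P3: S = E(K, 0x0) = 0x2; 0xC ⊕ 0x2 = 0xE.

P1 = 0x9, P2 = 0xF, P3 = 0xE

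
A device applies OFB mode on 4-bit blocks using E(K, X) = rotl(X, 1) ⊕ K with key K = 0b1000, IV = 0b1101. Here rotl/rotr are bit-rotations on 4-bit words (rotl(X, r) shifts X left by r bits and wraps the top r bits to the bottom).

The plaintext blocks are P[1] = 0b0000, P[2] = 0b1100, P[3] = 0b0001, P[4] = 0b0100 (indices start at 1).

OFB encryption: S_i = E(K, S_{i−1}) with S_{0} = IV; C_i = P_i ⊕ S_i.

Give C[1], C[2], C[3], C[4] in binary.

C[1] = 0b0011, C[2] = 0b0010, C[3] = 0b0100, C[4] = 0b0110

C[1]: S = E(K, 0b1101) = 0b0011; 0b0000 ⊕ 0b0011 = 0b0011.
C[2]: S = E(K, 0b0011) = 0b1110; 0b1100 ⊕ 0b1110 = 0b0010.
C[3]: S = E(K, 0b1110) = 0b0101; 0b0001 ⊕ 0b0101 = 0b0100.
C[4]: S = E(K, 0b0101) = 0b0010; 0b0100 ⊕ 0b0010 = 0b0110.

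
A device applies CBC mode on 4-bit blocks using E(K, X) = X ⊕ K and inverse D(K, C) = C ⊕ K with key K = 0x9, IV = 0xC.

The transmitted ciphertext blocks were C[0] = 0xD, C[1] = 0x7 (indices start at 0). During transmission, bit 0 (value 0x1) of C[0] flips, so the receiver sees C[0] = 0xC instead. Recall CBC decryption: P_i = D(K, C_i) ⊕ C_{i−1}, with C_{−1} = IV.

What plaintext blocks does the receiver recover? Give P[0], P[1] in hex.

Only C[0] changed, to 0xC. In CBC, a change in C_i garbles P_i and flips the same bit in P_{i+1}. Decrypting the received ciphertext:
P[0]: D(K, 0xC) = 0x5; 0x5 ⊕ 0xC = 0x9.
P[1]: D(K, 0x7) = 0xE; 0xE ⊕ 0xC = 0x2.
Blocks that differ from the original plaintext: P[0], P[1].

P[0] = 0x9, P[1] = 0x2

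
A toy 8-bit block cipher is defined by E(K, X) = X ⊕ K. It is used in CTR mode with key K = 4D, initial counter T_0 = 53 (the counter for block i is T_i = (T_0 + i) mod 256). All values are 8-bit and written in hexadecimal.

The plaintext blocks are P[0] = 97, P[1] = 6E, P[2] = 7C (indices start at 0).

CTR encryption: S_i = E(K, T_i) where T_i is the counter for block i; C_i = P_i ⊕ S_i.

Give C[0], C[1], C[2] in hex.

C[0] = 89, C[1] = 77, C[2] = 64

C[0]: T = 53, S = E(K, T) = 1E; 97 ⊕ 1E = 89.
C[1]: T = 54, S = E(K, T) = 19; 6E ⊕ 19 = 77.
C[2]: T = 55, S = E(K, T) = 18; 7C ⊕ 18 = 64.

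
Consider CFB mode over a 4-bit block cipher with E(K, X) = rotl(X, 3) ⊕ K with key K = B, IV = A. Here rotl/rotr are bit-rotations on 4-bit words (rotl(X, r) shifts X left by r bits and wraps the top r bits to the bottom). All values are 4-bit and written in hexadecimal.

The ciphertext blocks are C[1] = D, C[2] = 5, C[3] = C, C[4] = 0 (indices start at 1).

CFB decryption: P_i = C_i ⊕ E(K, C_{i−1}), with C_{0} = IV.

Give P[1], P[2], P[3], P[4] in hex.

P[1]: E(K, A) = E; D ⊕ E = 3.
P[2]: E(K, D) = 5; 5 ⊕ 5 = 0.
P[3]: E(K, 5) = 1; C ⊕ 1 = D.
P[4]: E(K, C) = D; 0 ⊕ D = D.

P[1] = 3, P[2] = 0, P[3] = D, P[4] = D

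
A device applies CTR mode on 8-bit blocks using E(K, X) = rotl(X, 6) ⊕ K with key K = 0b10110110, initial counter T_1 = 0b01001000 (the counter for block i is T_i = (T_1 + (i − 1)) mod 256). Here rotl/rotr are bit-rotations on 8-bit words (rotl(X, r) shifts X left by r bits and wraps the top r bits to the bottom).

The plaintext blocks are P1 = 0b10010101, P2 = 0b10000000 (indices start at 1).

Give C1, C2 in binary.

CTR encryption: S_i = E(K, T_i) where T_i is the counter for block i; C_i = P_i ⊕ S_i.
C1: T = 0b01001000, S = E(K, T) = 0b10100100; 0b10010101 ⊕ 0b10100100 = 0b00110001.
C2: T = 0b01001001, S = E(K, T) = 0b11100100; 0b10000000 ⊕ 0b11100100 = 0b01100100.

C1 = 0b00110001, C2 = 0b01100100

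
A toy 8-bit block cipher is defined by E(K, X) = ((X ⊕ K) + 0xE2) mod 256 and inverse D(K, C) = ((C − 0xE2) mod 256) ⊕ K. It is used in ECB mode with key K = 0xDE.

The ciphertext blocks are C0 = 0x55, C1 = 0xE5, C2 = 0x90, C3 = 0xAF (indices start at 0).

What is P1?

ECB decryption: P_i = D(K, C_i).
P1: D(K, 0xE5) = 0xDD.

P1 = 0xDD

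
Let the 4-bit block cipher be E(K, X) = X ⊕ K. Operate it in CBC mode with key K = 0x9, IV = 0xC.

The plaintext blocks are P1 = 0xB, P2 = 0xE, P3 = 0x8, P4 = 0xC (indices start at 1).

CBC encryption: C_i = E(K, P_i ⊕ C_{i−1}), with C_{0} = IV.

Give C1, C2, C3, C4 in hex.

C1 = 0xE, C2 = 0x9, C3 = 0x8, C4 = 0xD

C1: P1 ⊕ 0xC = 0x7; E(K, 0x7) = 0xE.
C2: P2 ⊕ 0xE = 0x0; E(K, 0x0) = 0x9.
C3: P3 ⊕ 0x9 = 0x1; E(K, 0x1) = 0x8.
C4: P4 ⊕ 0x8 = 0x4; E(K, 0x4) = 0xD.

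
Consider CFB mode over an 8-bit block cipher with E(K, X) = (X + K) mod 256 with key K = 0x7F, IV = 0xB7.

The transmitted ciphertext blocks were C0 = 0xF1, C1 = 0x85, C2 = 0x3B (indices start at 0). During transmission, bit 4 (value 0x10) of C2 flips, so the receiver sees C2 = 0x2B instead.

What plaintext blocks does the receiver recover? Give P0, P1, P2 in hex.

P0 = 0xC7, P1 = 0xF5, P2 = 0x2F

CFB decryption: P_i = C_i ⊕ E(K, C_{i−1}), with C_{−1} = IV.
Only C2 changed, to 0x2B. In CFB, a change in C_i flips the same bit in P_i and garbles P_{i+1}. Decrypting the received ciphertext:
P0: E(K, 0xB7) = 0x36; 0xF1 ⊕ 0x36 = 0xC7.
P1: E(K, 0xF1) = 0x70; 0x85 ⊕ 0x70 = 0xF5.
P2: E(K, 0x85) = 0x04; 0x2B ⊕ 0x04 = 0x2F.
Blocks that differ from the original plaintext: P2.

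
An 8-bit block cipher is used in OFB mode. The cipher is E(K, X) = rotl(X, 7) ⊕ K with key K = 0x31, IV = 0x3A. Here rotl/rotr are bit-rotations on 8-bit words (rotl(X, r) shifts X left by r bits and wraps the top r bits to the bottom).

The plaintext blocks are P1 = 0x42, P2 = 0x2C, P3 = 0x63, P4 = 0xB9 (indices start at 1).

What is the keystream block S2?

OFB encryption: S_i = E(K, S_{i−1}) with S_{0} = IV; C_i = P_i ⊕ S_i.
C1: S = E(K, 0x3A) = 0x2C; 0x42 ⊕ 0x2C = 0x6E.
C2: S = E(K, 0x2C) = 0x27; 0x2C ⊕ 0x27 = 0x0B.
So S2 = 0x27.

0x27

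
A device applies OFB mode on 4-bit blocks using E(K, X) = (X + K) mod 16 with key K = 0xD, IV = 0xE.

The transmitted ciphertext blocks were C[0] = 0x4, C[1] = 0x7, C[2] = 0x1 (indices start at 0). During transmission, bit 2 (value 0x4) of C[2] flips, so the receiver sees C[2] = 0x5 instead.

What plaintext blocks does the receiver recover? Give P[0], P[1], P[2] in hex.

P[0] = 0xF, P[1] = 0xF, P[2] = 0x0

OFB decryption: S_i = E(K, S_{i−1}) with S_{−1} = IV; P_i = C_i ⊕ S_i.
Only C[2] changed, to 0x5. In OFB, a change in C_i flips the same bit in P_i only; the keystream is unaffected. Decrypting the received ciphertext:
P[0]: S = E(K, 0xE) = 0xB; 0x4 ⊕ 0xB = 0xF.
P[1]: S = E(K, 0xB) = 0x8; 0x7 ⊕ 0x8 = 0xF.
P[2]: S = E(K, 0x8) = 0x5; 0x5 ⊕ 0x5 = 0x0.
Blocks that differ from the original plaintext: P[2].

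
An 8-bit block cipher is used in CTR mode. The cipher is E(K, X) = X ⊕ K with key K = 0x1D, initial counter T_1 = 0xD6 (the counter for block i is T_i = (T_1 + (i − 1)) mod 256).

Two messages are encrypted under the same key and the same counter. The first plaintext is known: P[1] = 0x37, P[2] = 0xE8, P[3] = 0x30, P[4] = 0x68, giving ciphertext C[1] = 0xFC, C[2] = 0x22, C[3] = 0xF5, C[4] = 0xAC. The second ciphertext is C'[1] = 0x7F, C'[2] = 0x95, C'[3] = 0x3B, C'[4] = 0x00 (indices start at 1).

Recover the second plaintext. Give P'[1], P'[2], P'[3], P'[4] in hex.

P'[1] = 0xB4, P'[2] = 0x5F, P'[3] = 0xFE, P'[4] = 0xC4

In CTR with a reused counter, both messages share the same keystream S_i, so C_i ⊕ C'_i = P_i ⊕ P'_i and thus P'_i = P_i ⊕ C_i ⊕ C'_i.
P'[1]: 0x37 ⊕ 0xFC ⊕ 0x7F = 0xB4.
P'[2]: 0xE8 ⊕ 0x22 ⊕ 0x95 = 0x5F.
P'[3]: 0x30 ⊕ 0xF5 ⊕ 0x3B = 0xFE.
P'[4]: 0x68 ⊕ 0xAC ⊕ 0x00 = 0xC4.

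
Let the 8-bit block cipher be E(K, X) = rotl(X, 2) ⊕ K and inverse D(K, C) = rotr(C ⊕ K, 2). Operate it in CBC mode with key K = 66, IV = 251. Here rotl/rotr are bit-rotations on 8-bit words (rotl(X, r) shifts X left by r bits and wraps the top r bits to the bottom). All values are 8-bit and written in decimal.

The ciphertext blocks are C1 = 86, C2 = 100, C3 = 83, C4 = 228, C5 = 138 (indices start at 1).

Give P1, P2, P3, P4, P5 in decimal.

P1 = 254, P2 = 223, P3 = 32, P4 = 250, P5 = 214

CBC decryption: P_i = D(K, C_i) ⊕ C_{i−1}, with C_{0} = IV.
P1: D(K, 86) = 5; 5 ⊕ 251 = 254.
P2: D(K, 100) = 137; 137 ⊕ 86 = 223.
P3: D(K, 83) = 68; 68 ⊕ 100 = 32.
P4: D(K, 228) = 169; 169 ⊕ 83 = 250.
P5: D(K, 138) = 50; 50 ⊕ 228 = 214.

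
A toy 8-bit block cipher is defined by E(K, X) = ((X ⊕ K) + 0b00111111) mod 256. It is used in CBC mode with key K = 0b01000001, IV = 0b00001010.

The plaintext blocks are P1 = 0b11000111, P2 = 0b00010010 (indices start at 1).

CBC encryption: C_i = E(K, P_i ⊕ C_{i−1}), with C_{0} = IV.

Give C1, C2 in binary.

C1 = 0b11001011, C2 = 0b11010111

C1: P1 ⊕ 0b00001010 = 0b11001101; E(K, 0b11001101) = 0b11001011.
C2: P2 ⊕ 0b11001011 = 0b11011001; E(K, 0b11011001) = 0b11010111.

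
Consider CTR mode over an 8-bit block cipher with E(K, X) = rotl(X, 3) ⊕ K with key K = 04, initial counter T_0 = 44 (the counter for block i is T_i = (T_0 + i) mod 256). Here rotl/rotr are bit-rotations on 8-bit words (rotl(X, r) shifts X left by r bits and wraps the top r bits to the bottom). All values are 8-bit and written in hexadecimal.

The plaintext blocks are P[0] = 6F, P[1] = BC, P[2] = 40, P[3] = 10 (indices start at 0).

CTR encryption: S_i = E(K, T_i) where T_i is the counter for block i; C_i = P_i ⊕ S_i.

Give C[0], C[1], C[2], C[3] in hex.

C[0]: T = 44, S = E(K, T) = 26; 6F ⊕ 26 = 49.
C[1]: T = 45, S = E(K, T) = 2E; BC ⊕ 2E = 92.
C[2]: T = 46, S = E(K, T) = 36; 40 ⊕ 36 = 76.
C[3]: T = 47, S = E(K, T) = 3E; 10 ⊕ 3E = 2E.

C[0] = 49, C[1] = 92, C[2] = 76, C[3] = 2E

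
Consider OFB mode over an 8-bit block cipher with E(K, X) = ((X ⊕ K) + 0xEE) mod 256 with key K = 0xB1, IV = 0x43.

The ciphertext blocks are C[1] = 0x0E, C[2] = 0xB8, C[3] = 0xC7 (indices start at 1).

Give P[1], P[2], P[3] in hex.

OFB decryption: S_i = E(K, S_{i−1}) with S_{0} = IV; P_i = C_i ⊕ S_i.
P[1]: S = E(K, 0x43) = 0xE0; 0x0E ⊕ 0xE0 = 0xEE.
P[2]: S = E(K, 0xE0) = 0x3F; 0xB8 ⊕ 0x3F = 0x87.
P[3]: S = E(K, 0x3F) = 0x7C; 0xC7 ⊕ 0x7C = 0xBB.

P[1] = 0xEE, P[2] = 0x87, P[3] = 0xBB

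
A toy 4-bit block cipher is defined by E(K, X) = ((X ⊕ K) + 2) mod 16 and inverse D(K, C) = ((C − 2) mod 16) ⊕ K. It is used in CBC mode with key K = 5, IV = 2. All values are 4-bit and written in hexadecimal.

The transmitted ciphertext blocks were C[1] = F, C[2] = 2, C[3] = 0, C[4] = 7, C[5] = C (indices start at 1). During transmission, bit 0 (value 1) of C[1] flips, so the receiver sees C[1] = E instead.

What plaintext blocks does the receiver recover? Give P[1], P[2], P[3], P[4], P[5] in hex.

P[1] = B, P[2] = B, P[3] = 9, P[4] = 0, P[5] = 8

CBC decryption: P_i = D(K, C_i) ⊕ C_{i−1}, with C_{0} = IV.
Only C[1] changed, to E. In CBC, a change in C_i garbles P_i and flips the same bit in P_{i+1}. Decrypting the received ciphertext:
P[1]: D(K, E) = 9; 9 ⊕ 2 = B.
P[2]: D(K, 2) = 5; 5 ⊕ E = B.
P[3]: D(K, 0) = B; B ⊕ 2 = 9.
P[4]: D(K, 7) = 0; 0 ⊕ 0 = 0.
P[5]: D(K, C) = F; F ⊕ 7 = 8.
Blocks that differ from the original plaintext: P[1], P[2].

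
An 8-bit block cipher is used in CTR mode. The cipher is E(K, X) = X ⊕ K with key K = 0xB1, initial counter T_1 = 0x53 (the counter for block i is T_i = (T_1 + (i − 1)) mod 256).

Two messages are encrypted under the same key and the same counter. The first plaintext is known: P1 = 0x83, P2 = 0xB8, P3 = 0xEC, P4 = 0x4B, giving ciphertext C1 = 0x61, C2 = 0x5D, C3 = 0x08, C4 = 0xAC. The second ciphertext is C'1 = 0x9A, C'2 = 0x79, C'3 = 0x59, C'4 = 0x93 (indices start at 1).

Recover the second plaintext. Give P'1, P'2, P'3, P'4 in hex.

P'1 = 0x78, P'2 = 0x9C, P'3 = 0xBD, P'4 = 0x74

In CTR with a reused counter, both messages share the same keystream S_i, so C_i ⊕ C'_i = P_i ⊕ P'_i and thus P'_i = P_i ⊕ C_i ⊕ C'_i.
P'1: 0x83 ⊕ 0x61 ⊕ 0x9A = 0x78.
P'2: 0xB8 ⊕ 0x5D ⊕ 0x79 = 0x9C.
P'3: 0xEC ⊕ 0x08 ⊕ 0x59 = 0xBD.
P'4: 0x4B ⊕ 0xAC ⊕ 0x93 = 0x74.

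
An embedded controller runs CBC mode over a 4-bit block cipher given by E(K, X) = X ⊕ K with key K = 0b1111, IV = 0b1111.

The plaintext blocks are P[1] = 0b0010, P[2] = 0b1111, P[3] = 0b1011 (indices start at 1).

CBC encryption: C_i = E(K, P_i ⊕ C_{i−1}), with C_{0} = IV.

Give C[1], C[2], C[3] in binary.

C[1]: P[1] ⊕ 0b1111 = 0b1101; E(K, 0b1101) = 0b0010.
C[2]: P[2] ⊕ 0b0010 = 0b1101; E(K, 0b1101) = 0b0010.
C[3]: P[3] ⊕ 0b0010 = 0b1001; E(K, 0b1001) = 0b0110.

C[1] = 0b0010, C[2] = 0b0010, C[3] = 0b0110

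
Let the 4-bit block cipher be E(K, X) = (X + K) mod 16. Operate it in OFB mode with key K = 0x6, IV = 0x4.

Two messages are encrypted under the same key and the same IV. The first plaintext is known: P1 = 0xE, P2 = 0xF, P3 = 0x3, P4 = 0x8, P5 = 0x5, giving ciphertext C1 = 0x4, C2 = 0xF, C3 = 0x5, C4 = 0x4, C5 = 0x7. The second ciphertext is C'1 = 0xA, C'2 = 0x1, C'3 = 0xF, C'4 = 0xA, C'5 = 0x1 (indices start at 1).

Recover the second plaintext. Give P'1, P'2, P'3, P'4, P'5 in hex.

In OFB with a reused IV, both messages share the same keystream S_i, so C_i ⊕ C'_i = P_i ⊕ P'_i and thus P'_i = P_i ⊕ C_i ⊕ C'_i.
P'1: 0xE ⊕ 0x4 ⊕ 0xA = 0x0.
P'2: 0xF ⊕ 0xF ⊕ 0x1 = 0x1.
P'3: 0x3 ⊕ 0x5 ⊕ 0xF = 0x9.
P'4: 0x8 ⊕ 0x4 ⊕ 0xA = 0x6.
P'5: 0x5 ⊕ 0x7 ⊕ 0x1 = 0x3.

P'1 = 0x0, P'2 = 0x1, P'3 = 0x9, P'4 = 0x6, P'5 = 0x3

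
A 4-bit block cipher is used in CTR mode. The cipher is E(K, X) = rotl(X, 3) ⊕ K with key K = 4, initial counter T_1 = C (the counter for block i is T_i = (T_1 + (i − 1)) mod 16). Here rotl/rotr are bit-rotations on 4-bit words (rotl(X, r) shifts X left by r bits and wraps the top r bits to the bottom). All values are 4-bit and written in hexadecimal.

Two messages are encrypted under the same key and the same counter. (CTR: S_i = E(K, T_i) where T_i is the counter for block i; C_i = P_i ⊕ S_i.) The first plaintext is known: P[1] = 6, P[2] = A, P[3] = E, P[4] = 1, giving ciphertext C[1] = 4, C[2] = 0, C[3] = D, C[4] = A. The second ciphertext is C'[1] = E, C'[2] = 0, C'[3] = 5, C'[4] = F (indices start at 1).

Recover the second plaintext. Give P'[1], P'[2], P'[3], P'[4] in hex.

P'[1] = C, P'[2] = A, P'[3] = 6, P'[4] = 4

In CTR with a reused counter, both messages share the same keystream S_i, so C_i ⊕ C'_i = P_i ⊕ P'_i and thus P'_i = P_i ⊕ C_i ⊕ C'_i.
P'[1]: 6 ⊕ 4 ⊕ E = C.
P'[2]: A ⊕ 0 ⊕ 0 = A.
P'[3]: E ⊕ D ⊕ 5 = 6.
P'[4]: 1 ⊕ A ⊕ F = 4.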